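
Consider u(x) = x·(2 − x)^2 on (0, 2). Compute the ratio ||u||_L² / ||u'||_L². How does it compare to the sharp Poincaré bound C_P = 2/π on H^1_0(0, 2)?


||u||_L² / ||u'||_L² = sqrt(14)/7 < C_P = 2/π.

u(x) = x·(2 − x)^2, so u'(x) = (x - 2)*(3*x - 2).
u(x) = x·(2 − x)^2 vanishes at x = 0 and x = 2, so u ∈ H^1_0(0, 2). Differentiate via the product rule and integrate the resulting polynomials term by term.
  ∫_0^2 u² dx = ∫_0^2 (x^6 - 8*x^5 + 24*x^4 - 32*x^3 + 16*x^2) dx. Term by term:
    ∫_0^2 x^6 dx = 128/7;  ∫_0^2 -8*x^5 dx = -256/3;  ∫_0^2 24*x^4 dx = 768/5;
    ∫_0^2 -32*x^3 dx = -128;  ∫_0^2 16*x^2 dx = 128/3.
  Sum: 128/7 − 256/3 + 768/5 − 128 + 128/3 = 128/105.
  ∫_0^2 (u')² dx = ∫_0^2 (9*x^4 - 48*x^3 + 88*x^2 - 64*x + 16) dx. Term by term:
    ∫_0^2 9*x^4 dx = 288/5;  ∫_0^2 -48*x^3 dx = -192;  ∫_0^2 88*x^2 dx = 704/3;
    ∫_0^2 -64*x dx = -128;  ∫_0^2 16 dx = 32.
  Sum: 288/5 − 192 + 704/3 − 128 + 32 = 64/15.
∫_0^2 u² dx = 128/105, so ||u||_L² = 8*sqrt(210)/105.
∫_0^2 (u')² dx = 64/15, so ||u'||_L² = 8*sqrt(15)/15.
Ratio ||u||_L² / ||u'||_L² = sqrt(14)/7.
Sharp Poincaré constant on H^1_0(0, 2) is C_P = L/π = 2/π, achieved by sin(π/2·x).
A polynomial bump cannot attain the sharp Poincaré constant (only the first sine eigenfunction does), so the ratio is strictly less than C_P, consistent with ||u||_L² ≤ C_P ||u'||_L².


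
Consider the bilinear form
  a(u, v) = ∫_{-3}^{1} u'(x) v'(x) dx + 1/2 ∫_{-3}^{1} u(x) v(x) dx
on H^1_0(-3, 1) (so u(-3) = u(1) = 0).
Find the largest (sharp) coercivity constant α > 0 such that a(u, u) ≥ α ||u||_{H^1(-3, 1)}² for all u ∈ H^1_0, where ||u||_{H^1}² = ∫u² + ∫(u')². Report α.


α = (8 + π^2)/(π^2 + 16)

Coercivity of a(·,·) on H^1_0(-3, 1) means a(u, u) ≥ α ||u||_{H^1}² for every u ∈ H^1_0.
The interval has length L = 4, and Poincaré/coercivity depend only on L. Here a(u, u) = ∫(u')² + (1/2)·∫u².
Here 0 < c = 1/2 < 1. The condition a(u,u) ≥ α||u||_{H^1}² reads (1−α)∫(u')² ≥ (α−c)∫u². Any admissible α is ≤ 1 (rapidly oscillating u have ∫u²/∫(u')² → 0), and α = 1 would force 0 ≥ (1−c)∫u², impossible since c < 1; so 1−α > 0. By the sharp Poincaré inequality on H^1_0 of an interval of length L, ∫(u')² ≥ (π/L)²∫u² with equality for the first sine mode sin(π(x−x₀)/L) (x₀ the left endpoint), so the inequality holds for all u iff (1−α)(π/L)² ≥ α − c, i.e. α ≤ ((π/L)² + c)/((π/L)² + 1) = (1 + c(L/π)²)/(1 + (L/π)²). With (π/L)² = π^2/16 and c = 1/2, the largest admissible constant is α = ((π/L)² + c)/((π/L)² + 1).
Simplifying, α = (8 + π^2)/(π^2 + 16).


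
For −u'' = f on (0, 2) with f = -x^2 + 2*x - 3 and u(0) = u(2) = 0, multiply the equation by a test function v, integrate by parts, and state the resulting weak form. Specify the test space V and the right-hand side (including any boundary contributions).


V = H^1_0(0, 2) (so v(0) = v(2) = 0); weak form: ∫_0^2 u'v' dx = ∫_0^2 (-x^2 + 2*x - 3) v dx for all v ∈ V.

Multiply both sides by a test function v and integrate from 0 to 2:
  ∫_0^2 −u''(x) v(x) dx = ∫_0^2 f(x) v(x) dx.
Integrate the LHS by parts once:
  ∫_0^2 −u'' v dx = −[u'(x) v(x)]_0^2 + ∫_0^2 u'(x) v'(x) dx.
Thus ∫_0^2 u'(x) v'(x) dx = ∫_0^2 f(x) v(x) dx + [u'(x) v(x)]_0^2.
Choose V so that boundary terms are either known or forced to vanish.
u is Dirichlet: u(0) = u(2) = 0. Let V = H^1_0(0, 2); then v(0) = v(2) = 0, and [u' v]_0^2 = 0.
Weak formulation: find u (satisfying any essential BC) such that ∫_0^2 u'(x) v'(x) dx = ∫_0^2 f v dx for all v ∈ V.
Substituting f(x) = -x^2 + 2*x - 3, the right-hand side is ∫_0^2 (-x^2 + 2*x - 3) v dx.


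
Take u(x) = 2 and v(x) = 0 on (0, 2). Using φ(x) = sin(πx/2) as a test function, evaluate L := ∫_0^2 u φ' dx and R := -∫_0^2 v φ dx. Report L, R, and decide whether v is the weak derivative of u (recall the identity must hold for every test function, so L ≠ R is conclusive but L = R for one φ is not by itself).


LHS = 0, RHS = 0. Yes, v = u' weakly.

u(x) = 2, classical derivative u'(x) = 0.
φ(x) = sin(πx/2), so φ'(x) = π*cos(π*x/2)/2.
Note φ(0) = φ(2) = 0, so the boundary term u·φ vanishes.
LHS = ∫_0^2 u(x) φ'(x) dx = ∫_0^2 (π*cos(π*x/2)) dx. Term by term:
  ∫_0^2 π*cos(π*x/2) dx = 0.
So LHS = 0.
∫_0^2 v(x) φ(x) dx = ∫_0^2 (0) dx. Term by term:
  ∫_0^2 0 dx = 0.
So RHS = -∫_0^2 v(x) φ(x) dx = 0.
LHS = RHS, so the identity holds for this test φ.
Moreover u is smooth here and v(x) = u'(x) = 0 pointwise, so the identity holds for every test function. Hence v is the weak derivative of u.


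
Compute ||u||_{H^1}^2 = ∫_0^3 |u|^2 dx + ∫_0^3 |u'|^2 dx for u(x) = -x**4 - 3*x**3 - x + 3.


||u||_{H^1}^2 = 3894459/140

The H^1 norm (squared) on an interval (0, L) is
  ||u||_{H^1}^2 = ∫_0^L u(x)^2 dx + ∫_0^L u'(x)^2 dx.
Compute u'(x) = -4*x**3 - 9*x**2 - 1.
Then u(x)^2 = x**8 + 6*x**7 + 9*x**6 + 2*x**5 - 18*x**3 + x**2 - 6*x + 9 and u'(x)^2 = 16*x**6 + 72*x**5 + 81*x**4 + 8*x**3 + 18*x**2 + 1.
Integrate each monomial from 0 to 3 using ∫_0^3 c·x^n dx = c·3^(n+1)/(n+1):
  ∫_0^3 u(x)^2 dx = ∫_0^3 (x^8 + 6*x^7 + 9*x^6 + 2*x^5 - 18*x^3 + x^2 - 6*x + 9) dx. Term by term:
    ∫_0^3 x^8 dx = 2187;  ∫_0^3 6*x^7 dx = 19683/4;  ∫_0^3 9*x^6 dx = 19683/7;
    ∫_0^3 2*x^5 dx = 243;  ∫_0^3 -18*x^3 dx = -729/2;  ∫_0^3 x^2 dx = 9;
    ∫_0^3 -6*x dx = -27;  ∫_0^3 9 dx = 27.
  Sum: 2187 + 19683/4 + 19683/7 + 243 − 729/2 + 9 − 27 + 27 = 274599/28.
  ∫_0^3 u'(x)^2 dx = ∫_0^3 (16*x^6 + 72*x^5 + 81*x^4 + 8*x^3 + 18*x^2 + 1) dx. Term by term:
    ∫_0^3 16*x^6 dx = 34992/7;  ∫_0^3 72*x^5 dx = 8748;  ∫_0^3 81*x^4 dx = 19683/5;
    ∫_0^3 8*x^3 dx = 162;  ∫_0^3 18*x^2 dx = 162;  ∫_0^3 1 dx = 3.
  Sum: 34992/7 + 8748 + 19683/5 + 162 + 162 + 3 = 630366/35.
Adding: ||u||_{H^1}^2 = 274599/28 + 630366/35 = 3894459/140.


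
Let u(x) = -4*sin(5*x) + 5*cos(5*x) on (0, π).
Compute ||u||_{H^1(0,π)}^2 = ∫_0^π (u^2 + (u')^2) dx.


||u||_{H^1(0,π)}^2 = 533*π

u'(x) = -25*sin(5*x) - 20*cos(5*x).
Expand u² and (u')² and integrate term by term on (0, π), using: for integers n ≥ 1, ∫_0^π sin²(nx) dx = ∫_0^π cos²(nx) dx = π/2; for n ≠ n', ∫_0^π sin(nx)sin(n'x) dx = ∫_0^π cos(nx)cos(n'x) dx = 0; and by product-to-sum, ∫_0^π sin(nx)cos(n'x) dx = ½∫_0^π [sin((n+n')x) + sin((n−n')x)] dx, which is 0 when n+n' is even and 2n/(n²−n'²) when n+n' is odd (it need not vanish on (0, π)).
  u² squared terms: (-4)²·∫sin(5x)² dx = 16·π/2 = 8*π;  (5)²·∫cos(5x)² dx = 25·π/2 = 25*π/2.
  u² cross terms: 2·(-4)·(5)·∫sin(5x)·cos(5x) dx = -40·(0) = 0.
  So ∫_0^π u² dx = 8*π + 25*π/2 + 0 = 41*π/2.
  (u')² squared terms: (-25)²·∫sin(5x)² dx = 625·π/2 = 625*π/2;  (-20)²·∫cos(5x)² dx = 400·π/2 = 200*π.
  (u')² cross terms: 2·(-25)·(-20)·∫sin(5x)·cos(5x) dx = 1000·(0) = 0.
  So ∫_0^π (u')² dx = 625*π/2 + 200*π + 0 = 1025*π/2.
||u||_{H^1}^2 = (41*π/2) + (1025*π/2) = 533*π.


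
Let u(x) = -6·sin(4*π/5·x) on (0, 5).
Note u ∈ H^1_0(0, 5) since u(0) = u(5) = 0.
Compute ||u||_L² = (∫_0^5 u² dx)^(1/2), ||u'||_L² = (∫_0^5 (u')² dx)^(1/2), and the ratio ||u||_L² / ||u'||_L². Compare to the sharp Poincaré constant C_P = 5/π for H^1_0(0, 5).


||u||_L² / ||u'||_L² = 5/(4*π) < C_P = 5/π.

u(x) = -6·sin(4*π/5·x), so u'(x) = -24*π*cos(4*π*x/5)/5.
Writing u(x) = A·sin(kπx/L) with A = -6 and k = 4, use ∫_0^L sin²(kπx/L) dx = L/2 and ∫_0^L cos²(kπx/L) dx = L/2.
u² = 36·sin²(4*π/5·x) and (u')² = 576*π^2/25·cos²(4*π/5·x), and each of sin², cos² integrates to L/2 = 5/2 over (0, 5).
∫_0^5 u² dx = 90, so ||u||_L² = 3*sqrt(10).
∫_0^5 (u')² dx = 288*π^2/5, so ||u'||_L² = 12*sqrt(10)*π/5.
Ratio ||u||_L² / ||u'||_L² = 5/(4*π).
Sharp Poincaré constant on H^1_0(0, 5) is C_P = L/π = 5/π, achieved by sin(π/5·x).
This is the k = 4 harmonic; the ratio L/(kπ) is strictly less than C_P = L/π, consistent with the sharp inequality ||u||_L² ≤ C_P ||u'||_L².


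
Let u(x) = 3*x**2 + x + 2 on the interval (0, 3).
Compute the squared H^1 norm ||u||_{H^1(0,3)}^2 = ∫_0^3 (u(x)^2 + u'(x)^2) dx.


||u||_{H^1}^2 = 10869/10

The H^1 norm (squared) on an interval (0, L) is
  ||u||_{H^1}^2 = ∫_0^L u(x)^2 dx + ∫_0^L u'(x)^2 dx.
Compute u'(x) = 6*x + 1.
Then u(x)^2 = 9*x**4 + 6*x**3 + 13*x**2 + 4*x + 4 and u'(x)^2 = 36*x**2 + 12*x + 1.
Integrate each monomial from 0 to 3 using ∫_0^3 c·x^n dx = c·3^(n+1)/(n+1):
  ∫_0^3 u(x)^2 dx = ∫_0^3 (9*x^4 + 6*x^3 + 13*x^2 + 4*x + 4) dx. Term by term:
    ∫_0^3 9*x^4 dx = 2187/5;  ∫_0^3 6*x^3 dx = 243/2;  ∫_0^3 13*x^2 dx = 117;
    ∫_0^3 4*x dx = 18;  ∫_0^3 4 dx = 12.
  Sum: 2187/5 + 243/2 + 117 + 18 + 12 = 7059/10.
  ∫_0^3 u'(x)^2 dx = ∫_0^3 (36*x^2 + 12*x + 1) dx. Term by term:
    ∫_0^3 36*x^2 dx = 324;  ∫_0^3 12*x dx = 54;  ∫_0^3 1 dx = 3.
  Sum: 324 + 54 + 3 = 381.
Adding: ||u||_{H^1}^2 = 7059/10 + 381 = 10869/10.


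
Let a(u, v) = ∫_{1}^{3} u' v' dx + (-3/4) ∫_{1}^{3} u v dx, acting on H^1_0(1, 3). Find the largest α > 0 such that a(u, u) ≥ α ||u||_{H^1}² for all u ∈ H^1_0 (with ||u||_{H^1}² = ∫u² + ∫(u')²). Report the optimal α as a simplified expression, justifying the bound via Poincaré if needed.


α = (-3 + π^2)/(4 + π^2)

Coercivity of a(·,·) on H^1_0(1, 3) means a(u, u) ≥ α ||u||_{H^1}² for every u ∈ H^1_0.
The interval has length L = 2, and Poincaré/coercivity depend only on L. Here a(u, u) = ∫(u')² + (-3/4)·∫u².
Here c = -3/4 < 0 with |c| < (π/L)² = π^2/4, so coercivity still holds. The condition a(u,u) ≥ α||u||_{H^1}² reads (1−α)∫(u')² ≥ (α−c)∫u². Any admissible α is ≤ 1 (rapidly oscillating u have ∫u²/∫(u')² → 0), and α = 1 would force 0 ≥ (1−c)∫u², impossible since c < 1; so 1−α > 0. By the sharp Poincaré inequality on H^1_0 of an interval of length L, ∫(u')² ≥ (π/L)²∫u² with equality for the first sine mode sin(π(x−x₀)/L) (x₀ the left endpoint), so the inequality holds for all u iff (1−α)(π/L)² ≥ α − c, i.e. α ≤ ((π/L)² + c)/((π/L)² + 1) = (1 + c(L/π)²)/(1 + (L/π)²). (Direct route, valid since c ≤ 0: Poincaré gives c∫u² ≥ c(L/π)²∫(u')², so a(u,u) ≥ (1 + c(L/π)²)∫(u')², while ||u||_{H^1}² ≤ (1 + (L/π)²)∫(u')²; dividing yields the same α.) With (π/L)² = π^2/4 and c = -3/4, the largest admissible constant is α = ((π/L)² + c)/((π/L)² + 1).
Simplifying, α = (-3 + π^2)/(4 + π^2).


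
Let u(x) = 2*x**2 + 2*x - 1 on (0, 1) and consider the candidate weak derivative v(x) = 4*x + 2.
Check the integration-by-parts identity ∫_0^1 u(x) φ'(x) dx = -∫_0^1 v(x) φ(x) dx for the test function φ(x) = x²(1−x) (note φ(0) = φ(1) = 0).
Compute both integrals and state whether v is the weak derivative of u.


LHS = -11/30, RHS = -11/30. Yes, v = u' weakly.

u(x) = 2*x**2 + 2*x - 1, classical derivative u'(x) = 4*x + 2.
φ(x) = x²(1−x), so φ'(x) = x*(2 - 3*x).
Note φ(0) = φ(1) = 0, so the boundary term u·φ vanishes.
LHS = ∫_0^1 u(x) φ'(x) dx = ∫_0^1 (-6*x^4 - 2*x^3 + 7*x^2 - 2*x) dx. Term by term:
  ∫_0^1 -6*x^4 dx = -6/5;  ∫_0^1 -2*x^3 dx = -1/2;  ∫_0^1 7*x^2 dx = 7/3;
  ∫_0^1 -2*x dx = -1.
Sum: -6/5 − 1/2 + 7/3 − 1 = -11/30.
So LHS = -11/30.
∫_0^1 v(x) φ(x) dx = ∫_0^1 (-4*x^4 + 2*x^3 + 2*x^2) dx. Term by term:
  ∫_0^1 -4*x^4 dx = -4/5;  ∫_0^1 2*x^3 dx = 1/2;  ∫_0^1 2*x^2 dx = 2/3.
Sum: -4/5 + 1/2 + 2/3 = 11/30.
So RHS = -∫_0^1 v(x) φ(x) dx = -11/30.
LHS = RHS, so the identity holds for this test φ.
Moreover u is smooth here and v(x) = u'(x) = 4*x + 2 pointwise, so the identity holds for every test function. Hence v is the weak derivative of u.


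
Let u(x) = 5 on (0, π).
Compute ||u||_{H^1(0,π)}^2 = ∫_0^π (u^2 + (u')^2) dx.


||u||_{H^1(0,π)}^2 = 25*π

u'(x) = 0.
Expand u² and (u')² and integrate term by term on (0, π), using: for integers n ≥ 1, ∫_0^π sin²(nx) dx = ∫_0^π cos²(nx) dx = π/2; for n ≠ n', ∫_0^π sin(nx)sin(n'x) dx = ∫_0^π cos(nx)cos(n'x) dx = 0; and by product-to-sum, ∫_0^π sin(nx)cos(n'x) dx = ½∫_0^π [sin((n+n')x) + sin((n−n')x)] dx, which is 0 when n+n' is even and 2n/(n²−n'²) when n+n' is odd (it need not vanish on (0, π)). For the constant mode: ∫_0^π 1 dx = π, ∫_0^π cos(nx) dx = 0, ∫_0^π sin(nx) dx = (1−(−1)^n)/n.
  u² squared terms: (5)²·∫1 dx = 25·π = 25*π.
  So ∫_0^π u² dx = 25*π.
  u' ≡ 0, so ∫_0^π (u')² dx = 0.
||u||_{H^1}^2 = (25*π) + (0) = 25*π.


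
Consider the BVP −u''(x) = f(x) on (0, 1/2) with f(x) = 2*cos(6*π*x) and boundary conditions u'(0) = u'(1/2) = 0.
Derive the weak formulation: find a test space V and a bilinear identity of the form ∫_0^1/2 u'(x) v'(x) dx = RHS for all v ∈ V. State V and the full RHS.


V = H^1(0, 1/2) (no boundary constraint on v; u is determined up to an additive constant); weak form: ∫_0^1/2 u'v' dx = ∫_0^1/2 (2*cos(6*π*x)) v dx for all v ∈ V.

Multiply both sides by a test function v and integrate from 0 to 1/2:
  ∫_0^1/2 −u''(x) v(x) dx = ∫_0^1/2 f(x) v(x) dx.
Integrate the LHS by parts once:
  ∫_0^1/2 −u'' v dx = −[u'(x) v(x)]_0^1/2 + ∫_0^1/2 u'(x) v'(x) dx.
Thus ∫_0^1/2 u'(x) v'(x) dx = ∫_0^1/2 f(x) v(x) dx + [u'(x) v(x)]_0^1/2.
Choose V so that boundary terms are either known or forced to vanish.
u has homogeneous Neumann: u'(0) = u'(1/2) = 0. So [u' v]_0^1/2 = 0·v(1/2) − 0·v(0) = 0 for any v; take V = H^1(0, 1/2).
Weak formulation: find u (satisfying any essential BC) such that ∫_0^1/2 u'(x) v'(x) dx = ∫_0^1/2 f v dx for all v ∈ V (homogeneous Neumann, so boundary terms vanish).
Substituting f(x) = 2*cos(6*π*x), the right-hand side is ∫_0^1/2 (2*cos(6*π*x)) v dx.
Compatibility check (pure Neumann): taking v ≡ 1 ∈ V gives 0 = ∫_0^1/2 f dx + (0) − (0), i.e. ∫_0^1/2 f dx must equal u'(0) − u'(1/2) = 0. Indeed ∫_0^1/2 (2*cos(6*π*x)) dx = 0, so the data are compatible. The solution is then unique only up to an additive constant (fix it e.g. by requiring ∫_0^1/2 u dx = 0).


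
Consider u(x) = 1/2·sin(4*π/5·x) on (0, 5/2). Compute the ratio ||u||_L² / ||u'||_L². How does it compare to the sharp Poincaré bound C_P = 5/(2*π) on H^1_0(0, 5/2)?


||u||_L² / ||u'||_L² = 5/(4*π) < C_P = 5/(2*π).

u(x) = 1/2·sin(4*π/5·x), so u'(x) = 2*π*cos(4*π*x/5)/5.
Writing u(x) = A·sin(kπx/L) with A = 1/2 and k = 2, use ∫_0^L sin²(kπx/L) dx = L/2 and ∫_0^L cos²(kπx/L) dx = L/2.
u² = 1/4·sin²(4*π/5·x) and (u')² = 4*π^2/25·cos²(4*π/5·x), and each of sin², cos² integrates to L/2 = 5/4 over (0, 5/2).
∫_0^5/2 u² dx = 5/16, so ||u||_L² = sqrt(5)/4.
∫_0^5/2 (u')² dx = π^2/5, so ||u'||_L² = sqrt(5)*π/5.
Ratio ||u||_L² / ||u'||_L² = 5/(4*π).
Sharp Poincaré constant on H^1_0(0, 5/2) is C_P = L/π = 5/(2*π), achieved by sin(2*π/5·x).
This is the k = 2 harmonic; the ratio L/(kπ) is strictly less than C_P = L/π, consistent with the sharp inequality ||u||_L² ≤ C_P ||u'||_L².


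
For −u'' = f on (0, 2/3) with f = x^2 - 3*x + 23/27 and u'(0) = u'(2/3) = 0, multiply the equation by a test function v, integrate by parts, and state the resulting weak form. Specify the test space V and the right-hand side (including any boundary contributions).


V = H^1(0, 2/3) (no boundary constraint on v; u is determined up to an additive constant); weak form: ∫_0^2/3 u'v' dx = ∫_0^2/3 (x^2 - 3*x + 23/27) v dx for all v ∈ V.

Multiply both sides by a test function v and integrate from 0 to 2/3:
  ∫_0^2/3 −u''(x) v(x) dx = ∫_0^2/3 f(x) v(x) dx.
Integrate the LHS by parts once:
  ∫_0^2/3 −u'' v dx = −[u'(x) v(x)]_0^2/3 + ∫_0^2/3 u'(x) v'(x) dx.
Thus ∫_0^2/3 u'(x) v'(x) dx = ∫_0^2/3 f(x) v(x) dx + [u'(x) v(x)]_0^2/3.
Choose V so that boundary terms are either known or forced to vanish.
u has homogeneous Neumann: u'(0) = u'(2/3) = 0. So [u' v]_0^2/3 = 0·v(2/3) − 0·v(0) = 0 for any v; take V = H^1(0, 2/3).
Weak formulation: find u (satisfying any essential BC) such that ∫_0^2/3 u'(x) v'(x) dx = ∫_0^2/3 f v dx for all v ∈ V (homogeneous Neumann, so boundary terms vanish).
Substituting f(x) = x^2 - 3*x + 23/27, the right-hand side is ∫_0^2/3 (x^2 - 3*x + 23/27) v dx.
Compatibility check (pure Neumann): taking v ≡ 1 ∈ V gives 0 = ∫_0^2/3 f dx + (0) − (0), i.e. ∫_0^2/3 f dx must equal u'(0) − u'(2/3) = 0. Indeed ∫_0^2/3 (x^2 - 3*x + 23/27) dx = 0, so the data are compatible. The solution is then unique only up to an additive constant (fix it e.g. by requiring ∫_0^2/3 u dx = 0).


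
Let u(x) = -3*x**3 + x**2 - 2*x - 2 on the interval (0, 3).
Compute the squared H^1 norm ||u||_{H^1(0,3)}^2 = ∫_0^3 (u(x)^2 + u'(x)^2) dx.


||u||_{H^1}^2 = 226389/35

The H^1 norm (squared) on an interval (0, L) is
  ||u||_{H^1}^2 = ∫_0^L u(x)^2 dx + ∫_0^L u'(x)^2 dx.
Compute u'(x) = -9*x**2 + 2*x - 2.
Then u(x)^2 = 9*x**6 - 6*x**5 + 13*x**4 + 8*x**3 + 8*x + 4 and u'(x)^2 = 81*x**4 - 36*x**3 + 40*x**2 - 8*x + 4.
Integrate each monomial from 0 to 3 using ∫_0^3 c·x^n dx = c·3^(n+1)/(n+1):
  ∫_0^3 u(x)^2 dx = ∫_0^3 (9*x^6 - 6*x^5 + 13*x^4 + 8*x^3 + 8*x + 4) dx. Term by term:
    ∫_0^3 9*x^6 dx = 19683/7;  ∫_0^3 -6*x^5 dx = -729;  ∫_0^3 13*x^4 dx = 3159/5;
    ∫_0^3 8*x^3 dx = 162;  ∫_0^3 8*x dx = 36;  ∫_0^3 4 dx = 12.
  Sum: 19683/7 − 729 + 3159/5 + 162 + 36 + 12 = 102363/35.
  ∫_0^3 u'(x)^2 dx = ∫_0^3 (81*x^4 - 36*x^3 + 40*x^2 - 8*x + 4) dx. Term by term:
    ∫_0^3 81*x^4 dx = 19683/5;  ∫_0^3 -36*x^3 dx = -729;  ∫_0^3 40*x^2 dx = 360;
    ∫_0^3 -8*x dx = -36;  ∫_0^3 4 dx = 12.
  Sum: 19683/5 − 729 + 360 − 36 + 12 = 17718/5.
Adding: ||u||_{H^1}^2 = 102363/35 + 17718/5 = 226389/35.


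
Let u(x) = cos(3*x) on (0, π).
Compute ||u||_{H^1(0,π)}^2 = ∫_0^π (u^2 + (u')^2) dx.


||u||_{H^1(0,π)}^2 = 5*π

u'(x) = -3*sin(3*x).
Expand u² and (u')² and integrate term by term on (0, π), using: for integers n ≥ 1, ∫_0^π sin²(nx) dx = ∫_0^π cos²(nx) dx = π/2; for n ≠ n', ∫_0^π sin(nx)sin(n'x) dx = ∫_0^π cos(nx)cos(n'x) dx = 0; and by product-to-sum, ∫_0^π sin(nx)cos(n'x) dx = ½∫_0^π [sin((n+n')x) + sin((n−n')x)] dx, which is 0 when n+n' is even and 2n/(n²−n'²) when n+n' is odd (it need not vanish on (0, π)).
  u² squared terms: (1)²·∫cos(3x)² dx = 1·π/2 = π/2.
  So ∫_0^π u² dx = π/2.
  (u')² squared terms: (-3)²·∫sin(3x)² dx = 9·π/2 = 9*π/2.
  So ∫_0^π (u')² dx = 9*π/2.
||u||_{H^1}^2 = (π/2) + (9*π/2) = 5*π.


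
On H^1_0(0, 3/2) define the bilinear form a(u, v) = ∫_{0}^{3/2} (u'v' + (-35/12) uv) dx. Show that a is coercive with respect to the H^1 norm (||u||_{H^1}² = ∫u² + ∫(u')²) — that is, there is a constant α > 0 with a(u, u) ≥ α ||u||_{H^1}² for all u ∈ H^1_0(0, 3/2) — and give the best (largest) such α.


α = (-105 + 16*π^2)/(4*(9 + 4*π^2))

Coercivity of a(·,·) on H^1_0(0, 3/2) means a(u, u) ≥ α ||u||_{H^1}² for every u ∈ H^1_0.
The interval has length L = 3/2, and Poincaré/coercivity depend only on L. Here a(u, u) = ∫(u')² + (-35/12)·∫u².
Here c = -35/12 < 0 with |c| < (π/L)² = 4*π^2/9, so coercivity still holds. The condition a(u,u) ≥ α||u||_{H^1}² reads (1−α)∫(u')² ≥ (α−c)∫u². Any admissible α is ≤ 1 (rapidly oscillating u have ∫u²/∫(u')² → 0), and α = 1 would force 0 ≥ (1−c)∫u², impossible since c < 1; so 1−α > 0. By the sharp Poincaré inequality on H^1_0 of an interval of length L, ∫(u')² ≥ (π/L)²∫u² with equality for the first sine mode sin(π(x−x₀)/L) (x₀ the left endpoint), so the inequality holds for all u iff (1−α)(π/L)² ≥ α − c, i.e. α ≤ ((π/L)² + c)/((π/L)² + 1) = (1 + c(L/π)²)/(1 + (L/π)²). (Direct route, valid since c ≤ 0: Poincaré gives c∫u² ≥ c(L/π)²∫(u')², so a(u,u) ≥ (1 + c(L/π)²)∫(u')², while ||u||_{H^1}² ≤ (1 + (L/π)²)∫(u')²; dividing yields the same α.) With (π/L)² = 4*π^2/9 and c = -35/12, the largest admissible constant is α = ((π/L)² + c)/((π/L)² + 1).
Simplifying, α = (-105 + 16*π^2)/(4*(9 + 4*π^2)).


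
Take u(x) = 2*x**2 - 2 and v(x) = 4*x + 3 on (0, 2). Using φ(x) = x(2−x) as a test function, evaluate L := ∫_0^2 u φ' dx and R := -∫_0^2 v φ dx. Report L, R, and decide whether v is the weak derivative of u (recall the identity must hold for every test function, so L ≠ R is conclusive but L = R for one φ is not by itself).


LHS = -16/3, RHS = -28/3. No, v is not the weak derivative of u.

u(x) = 2*x**2 - 2, classical derivative u'(x) = 4*x.
φ(x) = x(2−x), so φ'(x) = 2 - 2*x.
Note φ(0) = φ(2) = 0, so the boundary term u·φ vanishes.
LHS = ∫_0^2 u(x) φ'(x) dx = ∫_0^2 (-4*x^3 + 4*x^2 + 4*x - 4) dx. Term by term:
  ∫_0^2 -4*x^3 dx = -16;  ∫_0^2 4*x^2 dx = 32/3;  ∫_0^2 4*x dx = 8;
  ∫_0^2 -4 dx = -8.
Sum: -16 + 32/3 + 8 − 8 = -16/3.
So LHS = -16/3.
∫_0^2 v(x) φ(x) dx = ∫_0^2 (-4*x^3 + 5*x^2 + 6*x) dx. Term by term:
  ∫_0^2 -4*x^3 dx = -16;  ∫_0^2 5*x^2 dx = 40/3;  ∫_0^2 6*x dx = 12.
Sum: -16 + 40/3 + 12 = 28/3.
So RHS = -∫_0^2 v(x) φ(x) dx = -28/3.
LHS − RHS = 4 ≠ 0, so the identity fails.
(For a valid weak derivative the identity must hold for EVERY test function, in particular this one. The failure shows v is NOT the weak derivative of u.)
Correct weak derivative would be u'(x) = 4*x.


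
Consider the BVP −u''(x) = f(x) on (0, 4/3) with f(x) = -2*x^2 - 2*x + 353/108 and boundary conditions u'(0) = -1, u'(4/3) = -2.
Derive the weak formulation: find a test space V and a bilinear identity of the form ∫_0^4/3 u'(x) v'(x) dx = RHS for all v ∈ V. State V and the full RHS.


V = H^1(0, 4/3) (v unrestricted at boundary; u is determined up to an additive constant); weak form: ∫_0^4/3 u'v' dx = ∫_0^4/3 (-2*x^2 - 2*x + 353/108) v dx − 2·v(4/3) + v(0) for all v ∈ V.

Multiply both sides by a test function v and integrate from 0 to 4/3:
  ∫_0^4/3 −u''(x) v(x) dx = ∫_0^4/3 f(x) v(x) dx.
Integrate the LHS by parts once:
  ∫_0^4/3 −u'' v dx = −[u'(x) v(x)]_0^4/3 + ∫_0^4/3 u'(x) v'(x) dx.
Thus ∫_0^4/3 u'(x) v'(x) dx = ∫_0^4/3 f(x) v(x) dx + [u'(x) v(x)]_0^4/3.
Choose V so that boundary terms are either known or forced to vanish.
u has inhomogeneous Neumann u'(0) = -1, u'(4/3) = -2. [u' v]_0^4/3 = (-2)·v(4/3) − (-1)·v(0) = − 2·v(4/3) + v(0). Take V = H^1(0, 4/3); boundary term becomes part of RHS.
Weak formulation: find u (satisfying any essential BC) such that ∫_0^4/3 u'(x) v'(x) dx = ∫_0^4/3 f v dx − 2·v(4/3) + v(0) for all v ∈ V (Neumann data are natural BCs: they enter the RHS as boundary terms).
Substituting f(x) = -2*x^2 - 2*x + 353/108, the right-hand side is ∫_0^4/3 (-2*x^2 - 2*x + 353/108) v dx − 2·v(4/3) + v(0).
Compatibility check (pure Neumann): taking v ≡ 1 ∈ V gives 0 = ∫_0^4/3 f dx + (-2) − (-1), i.e. ∫_0^4/3 f dx must equal u'(0) − u'(4/3) = 1. Indeed ∫_0^4/3 (-2*x^2 - 2*x + 353/108) dx = 1, so the data are compatible. The solution is then unique only up to an additive constant (fix it e.g. by requiring ∫_0^4/3 u dx = 0).


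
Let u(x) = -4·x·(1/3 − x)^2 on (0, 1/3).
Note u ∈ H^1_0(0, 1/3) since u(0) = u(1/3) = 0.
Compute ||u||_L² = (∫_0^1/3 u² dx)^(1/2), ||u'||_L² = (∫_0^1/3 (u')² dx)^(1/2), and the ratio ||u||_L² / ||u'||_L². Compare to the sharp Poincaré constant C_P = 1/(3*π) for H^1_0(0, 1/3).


||u||_L² / ||u'||_L² = sqrt(14)/42 < C_P = 1/(3*π).

u(x) = -4·x·(1/3 − x)^2, so u'(x) = -12*x^2 + 16*x/3 - 4/9.
u(x) = -4·x·(1/3 − x)^2 vanishes at x = 0 and x = 1/3, so u ∈ H^1_0(0, 1/3). Differentiate via the product rule and integrate the resulting polynomials term by term.
  ∫_0^1/3 u² dx = ∫_0^1/3 (16*x^6 - 64*x^5/3 + 32*x^4/3 - 64*x^3/27 + 16*x^2/81) dx. Term by term:
    ∫_0^1/3 16*x^6 dx = 16/15309;  ∫_0^1/3 -64*x^5/3 dx = -32/6561;  ∫_0^1/3 32*x^4/3 dx = 32/3645;
    ∫_0^1/3 -64*x^3/27 dx = -16/2187;  ∫_0^1/3 16*x^2/81 dx = 16/6561.
  Sum: 16/15309 − 32/6561 + 32/3645 − 16/2187 + 16/6561 = 16/229635.
  ∫_0^1/3 (u')² dx = ∫_0^1/3 (144*x^4 - 128*x^3 + 352*x^2/9 - 128*x/27 + 16/81) dx. Term by term:
    ∫_0^1/3 144*x^4 dx = 16/135;  ∫_0^1/3 -128*x^3 dx = -32/81;  ∫_0^1/3 352*x^2/9 dx = 352/729;
    ∫_0^1/3 -128*x/27 dx = -64/243;  ∫_0^1/3 16/81 dx = 16/243.
  Sum: 16/135 − 32/81 + 352/729 − 64/243 + 16/243 = 32/3645.
∫_0^1/3 u² dx = 16/229635, so ||u||_L² = 4*sqrt(35)/2835.
∫_0^1/3 (u')² dx = 32/3645, so ||u'||_L² = 4*sqrt(10)/135.
Ratio ||u||_L² / ||u'||_L² = sqrt(14)/42.
Sharp Poincaré constant on H^1_0(0, 1/3) is C_P = L/π = 1/(3*π), achieved by sin(3*π·x).
A polynomial bump cannot attain the sharp Poincaré constant (only the first sine eigenfunction does), so the ratio is strictly less than C_P, consistent with ||u||_L² ≤ C_P ||u'||_L².


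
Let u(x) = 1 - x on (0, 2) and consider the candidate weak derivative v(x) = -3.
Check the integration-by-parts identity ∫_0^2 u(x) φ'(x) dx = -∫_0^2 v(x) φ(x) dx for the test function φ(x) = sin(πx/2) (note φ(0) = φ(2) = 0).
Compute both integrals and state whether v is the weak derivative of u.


LHS = 4/π, RHS = 12/π. No, v is not the weak derivative of u.

u(x) = 1 - x, classical derivative u'(x) = -1.
φ(x) = sin(πx/2), so φ'(x) = π*cos(π*x/2)/2.
Note φ(0) = φ(2) = 0, so the boundary term u·φ vanishes.
LHS = ∫_0^2 u(x) φ'(x) dx = ∫_0^2 (-π*x*cos(π*x/2)/2 + π*cos(π*x/2)/2) dx. Term by term:
  ∫_0^2 π*cos(π*x/2)/2 dx = 0;  ∫_0^2 -π*x*cos(π*x/2)/2 dx = 4/π.
Sum: 0 + 4/π = 4/π.
So LHS = 4/π.
∫_0^2 v(x) φ(x) dx = ∫_0^2 (-3*sin(π*x/2)) dx. Term by term:
  ∫_0^2 -3*sin(π*x/2) dx = -12/π.
So RHS = -∫_0^2 v(x) φ(x) dx = 12/π.
LHS − RHS = -8/π ≠ 0, so the identity fails.
(For a valid weak derivative the identity must hold for EVERY test function, in particular this one. The failure shows v is NOT the weak derivative of u.)
Correct weak derivative would be u'(x) = -1.


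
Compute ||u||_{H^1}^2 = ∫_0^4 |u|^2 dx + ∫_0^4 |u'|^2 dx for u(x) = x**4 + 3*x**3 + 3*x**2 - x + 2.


||u||_{H^1}^2 = 77522012/315

The H^1 norm (squared) on an interval (0, L) is
  ||u||_{H^1}^2 = ∫_0^L u(x)^2 dx + ∫_0^L u'(x)^2 dx.
Compute u'(x) = 4*x**3 + 9*x**2 + 6*x - 1.
Then u(x)^2 = x**8 + 6*x**7 + 15*x**6 + 16*x**5 + 7*x**4 + 6*x**3 + 13*x**2 - 4*x + 4 and u'(x)^2 = 16*x**6 + 72*x**5 + 129*x**4 + 100*x**3 + 18*x**2 - 12*x + 1.
Integrate each monomial from 0 to 4 using ∫_0^4 c·x^n dx = c·4^(n+1)/(n+1):
  ∫_0^4 u(x)^2 dx = ∫_0^4 (x^8 + 6*x^7 + 15*x^6 + 16*x^5 + 7*x^4 + 6*x^3 + 13*x^2 - 4*x + 4) dx. Term by term:
    ∫_0^4 x^8 dx = 262144/9;  ∫_0^4 6*x^7 dx = 49152;  ∫_0^4 15*x^6 dx = 245760/7;
    ∫_0^4 16*x^5 dx = 32768/3;  ∫_0^4 7*x^4 dx = 7168/5;  ∫_0^4 6*x^3 dx = 384;
    ∫_0^4 13*x^2 dx = 832/3;  ∫_0^4 -4*x dx = -32;  ∫_0^4 4 dx = 16.
  Sum: 262144/9 + 49152 + 245760/7 + 32768/3 + 7168/5 + 384 + 832/3 − 32 + 16 = 39812624/315.
  ∫_0^4 u'(x)^2 dx = ∫_0^4 (16*x^6 + 72*x^5 + 129*x^4 + 100*x^3 + 18*x^2 - 12*x + 1) dx. Term by term:
    ∫_0^4 16*x^6 dx = 262144/7;  ∫_0^4 72*x^5 dx = 49152;  ∫_0^4 129*x^4 dx = 132096/5;
    ∫_0^4 100*x^3 dx = 6400;  ∫_0^4 18*x^2 dx = 384;  ∫_0^4 -12*x dx = -96;
    ∫_0^4 1 dx = 4.
  Sum: 262144/7 + 49152 + 132096/5 + 6400 + 384 − 96 + 4 = 4189932/35.
Adding: ||u||_{H^1}^2 = 39812624/315 + 4189932/35 = 77522012/315.


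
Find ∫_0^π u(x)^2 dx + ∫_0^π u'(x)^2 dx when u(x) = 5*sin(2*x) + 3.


||u||_{H^1(0,π)}^2 = 143*π/2

u'(x) = 10*cos(2*x).
Expand u² and (u')² and integrate term by term on (0, π), using: for integers n ≥ 1, ∫_0^π sin²(nx) dx = ∫_0^π cos²(nx) dx = π/2; for n ≠ n', ∫_0^π sin(nx)sin(n'x) dx = ∫_0^π cos(nx)cos(n'x) dx = 0; and by product-to-sum, ∫_0^π sin(nx)cos(n'x) dx = ½∫_0^π [sin((n+n')x) + sin((n−n')x)] dx, which is 0 when n+n' is even and 2n/(n²−n'²) when n+n' is odd (it need not vanish on (0, π)). For the constant mode: ∫_0^π 1 dx = π, ∫_0^π cos(nx) dx = 0, ∫_0^π sin(nx) dx = (1−(−1)^n)/n.
  u² squared terms: (3)²·∫1 dx = 9·π = 9*π;  (5)²·∫sin(2x)² dx = 25·π/2 = 25*π/2.
  u² cross terms: 2·(3)·(5)·∫1·sin(2x) dx = 30·(0) = 0.
  So ∫_0^π u² dx = 9*π + 25*π/2 + 0 = 43*π/2.
  (u')² squared terms: (10)²·∫cos(2x)² dx = 100·π/2 = 50*π.
  So ∫_0^π (u')² dx = 50*π.
||u||_{H^1}^2 = (43*π/2) + (50*π) = 143*π/2.


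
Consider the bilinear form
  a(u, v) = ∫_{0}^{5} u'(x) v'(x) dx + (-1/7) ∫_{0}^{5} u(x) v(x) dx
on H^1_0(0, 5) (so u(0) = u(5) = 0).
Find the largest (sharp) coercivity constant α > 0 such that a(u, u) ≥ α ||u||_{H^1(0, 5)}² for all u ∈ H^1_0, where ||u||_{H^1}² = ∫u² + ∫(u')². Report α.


α = (-25/7 + π^2)/(π^2 + 25)

Coercivity of a(·,·) on H^1_0(0, 5) means a(u, u) ≥ α ||u||_{H^1}² for every u ∈ H^1_0.
The interval has length L = 5, and Poincaré/coercivity depend only on L. Here a(u, u) = ∫(u')² + (-1/7)·∫u².
Here c = -1/7 < 0 with |c| < (π/L)² = π^2/25, so coercivity still holds. The condition a(u,u) ≥ α||u||_{H^1}² reads (1−α)∫(u')² ≥ (α−c)∫u². Any admissible α is ≤ 1 (rapidly oscillating u have ∫u²/∫(u')² → 0), and α = 1 would force 0 ≥ (1−c)∫u², impossible since c < 1; so 1−α > 0. By the sharp Poincaré inequality on H^1_0 of an interval of length L, ∫(u')² ≥ (π/L)²∫u² with equality for the first sine mode sin(π(x−x₀)/L) (x₀ the left endpoint), so the inequality holds for all u iff (1−α)(π/L)² ≥ α − c, i.e. α ≤ ((π/L)² + c)/((π/L)² + 1) = (1 + c(L/π)²)/(1 + (L/π)²). (Direct route, valid since c ≤ 0: Poincaré gives c∫u² ≥ c(L/π)²∫(u')², so a(u,u) ≥ (1 + c(L/π)²)∫(u')², while ||u||_{H^1}² ≤ (1 + (L/π)²)∫(u')²; dividing yields the same α.) With (π/L)² = π^2/25 and c = -1/7, the largest admissible constant is α = ((π/L)² + c)/((π/L)² + 1).
Simplifying, α = (-25/7 + π^2)/(π^2 + 25).


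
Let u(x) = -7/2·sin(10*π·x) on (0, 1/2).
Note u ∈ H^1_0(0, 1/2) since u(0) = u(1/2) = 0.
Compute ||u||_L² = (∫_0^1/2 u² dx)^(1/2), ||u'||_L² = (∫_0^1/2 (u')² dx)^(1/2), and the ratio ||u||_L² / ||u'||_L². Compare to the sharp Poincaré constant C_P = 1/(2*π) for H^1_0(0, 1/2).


||u||_L² / ||u'||_L² = 1/(10*π) < C_P = 1/(2*π).

u(x) = -7/2·sin(10*π·x), so u'(x) = -35*π*cos(10*π*x).
Writing u(x) = A·sin(kπx/L) with A = -7/2 and k = 5, use ∫_0^L sin²(kπx/L) dx = L/2 and ∫_0^L cos²(kπx/L) dx = L/2.
u² = 49/4·sin²(10*π·x) and (u')² = 1225*π^2·cos²(10*π·x), and each of sin², cos² integrates to L/2 = 1/4 over (0, 1/2).
∫_0^1/2 u² dx = 49/16, so ||u||_L² = 7/4.
∫_0^1/2 (u')² dx = 1225*π^2/4, so ||u'||_L² = 35*π/2.
Ratio ||u||_L² / ||u'||_L² = 1/(10*π).
Sharp Poincaré constant on H^1_0(0, 1/2) is C_P = L/π = 1/(2*π), achieved by sin(2*π·x).
This is the k = 5 harmonic; the ratio L/(kπ) is strictly less than C_P = L/π, consistent with the sharp inequality ||u||_L² ≤ C_P ||u'||_L².


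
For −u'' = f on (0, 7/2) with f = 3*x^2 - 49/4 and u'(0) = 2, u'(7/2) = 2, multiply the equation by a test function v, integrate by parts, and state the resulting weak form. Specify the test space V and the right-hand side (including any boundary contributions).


V = H^1(0, 7/2) (v unrestricted at boundary; u is determined up to an additive constant); weak form: ∫_0^7/2 u'v' dx = ∫_0^7/2 (3*x^2 - 49/4) v dx + 2·v(7/2) − 2·v(0) for all v ∈ V.

Multiply both sides by a test function v and integrate from 0 to 7/2:
  ∫_0^7/2 −u''(x) v(x) dx = ∫_0^7/2 f(x) v(x) dx.
Integrate the LHS by parts once:
  ∫_0^7/2 −u'' v dx = −[u'(x) v(x)]_0^7/2 + ∫_0^7/2 u'(x) v'(x) dx.
Thus ∫_0^7/2 u'(x) v'(x) dx = ∫_0^7/2 f(x) v(x) dx + [u'(x) v(x)]_0^7/2.
Choose V so that boundary terms are either known or forced to vanish.
u has inhomogeneous Neumann u'(0) = 2, u'(7/2) = 2. [u' v]_0^7/2 = (2)·v(7/2) − (2)·v(0) = 2·v(7/2) − 2·v(0). Take V = H^1(0, 7/2); boundary term becomes part of RHS.
Weak formulation: find u (satisfying any essential BC) such that ∫_0^7/2 u'(x) v'(x) dx = ∫_0^7/2 f v dx + 2·v(7/2) − 2·v(0) for all v ∈ V (Neumann data are natural BCs: they enter the RHS as boundary terms).
Substituting f(x) = 3*x^2 - 49/4, the right-hand side is ∫_0^7/2 (3*x^2 - 49/4) v dx + 2·v(7/2) − 2·v(0).
Compatibility check (pure Neumann): taking v ≡ 1 ∈ V gives 0 = ∫_0^7/2 f dx + (2) − (2), i.e. ∫_0^7/2 f dx must equal u'(0) − u'(7/2) = 0. Indeed ∫_0^7/2 (3*x^2 - 49/4) dx = 0, so the data are compatible. The solution is then unique only up to an additive constant (fix it e.g. by requiring ∫_0^7/2 u dx = 0).


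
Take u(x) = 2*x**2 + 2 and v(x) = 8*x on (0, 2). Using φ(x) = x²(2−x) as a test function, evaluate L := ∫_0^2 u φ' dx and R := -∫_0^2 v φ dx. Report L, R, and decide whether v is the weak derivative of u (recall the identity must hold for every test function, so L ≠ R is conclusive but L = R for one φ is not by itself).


LHS = -32/5, RHS = -64/5. No, v is not the weak derivative of u.

u(x) = 2*x**2 + 2, classical derivative u'(x) = 4*x.
φ(x) = x²(2−x), so φ'(x) = x*(4 - 3*x).
Note φ(0) = φ(2) = 0, so the boundary term u·φ vanishes.
LHS = ∫_0^2 u(x) φ'(x) dx = ∫_0^2 (-6*x^4 + 8*x^3 - 6*x^2 + 8*x) dx. Term by term:
  ∫_0^2 -6*x^4 dx = -192/5;  ∫_0^2 8*x^3 dx = 32;  ∫_0^2 -6*x^2 dx = -16;
  ∫_0^2 8*x dx = 16.
Sum: -192/5 + 32 − 16 + 16 = -32/5.
So LHS = -32/5.
∫_0^2 v(x) φ(x) dx = ∫_0^2 (-8*x^4 + 16*x^3) dx. Term by term:
  ∫_0^2 -8*x^4 dx = -256/5;  ∫_0^2 16*x^3 dx = 64.
Sum: -256/5 + 64 = 64/5.
So RHS = -∫_0^2 v(x) φ(x) dx = -64/5.
LHS − RHS = 32/5 ≠ 0, so the identity fails.
(For a valid weak derivative the identity must hold for EVERY test function, in particular this one. The failure shows v is NOT the weak derivative of u.)
Correct weak derivative would be u'(x) = 4*x.


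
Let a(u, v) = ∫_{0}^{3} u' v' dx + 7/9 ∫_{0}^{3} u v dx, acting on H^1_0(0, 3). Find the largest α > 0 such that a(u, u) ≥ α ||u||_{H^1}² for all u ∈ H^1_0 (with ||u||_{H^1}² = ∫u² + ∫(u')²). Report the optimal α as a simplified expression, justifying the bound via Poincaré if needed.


α = (7 + π^2)/(9 + π^2)

Coercivity of a(·,·) on H^1_0(0, 3) means a(u, u) ≥ α ||u||_{H^1}² for every u ∈ H^1_0.
The interval has length L = 3, and Poincaré/coercivity depend only on L. Here a(u, u) = ∫(u')² + (7/9)·∫u².
Here 0 < c = 7/9 < 1. The condition a(u,u) ≥ α||u||_{H^1}² reads (1−α)∫(u')² ≥ (α−c)∫u². Any admissible α is ≤ 1 (rapidly oscillating u have ∫u²/∫(u')² → 0), and α = 1 would force 0 ≥ (1−c)∫u², impossible since c < 1; so 1−α > 0. By the sharp Poincaré inequality on H^1_0 of an interval of length L, ∫(u')² ≥ (π/L)²∫u² with equality for the first sine mode sin(π(x−x₀)/L) (x₀ the left endpoint), so the inequality holds for all u iff (1−α)(π/L)² ≥ α − c, i.e. α ≤ ((π/L)² + c)/((π/L)² + 1) = (1 + c(L/π)²)/(1 + (L/π)²). With (π/L)² = π^2/9 and c = 7/9, the largest admissible constant is α = ((π/L)² + c)/((π/L)² + 1).
Simplifying, α = (7 + π^2)/(9 + π^2).


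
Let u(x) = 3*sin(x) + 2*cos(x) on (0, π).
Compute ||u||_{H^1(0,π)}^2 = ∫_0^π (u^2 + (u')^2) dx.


||u||_{H^1(0,π)}^2 = 13*π

u'(x) = -2*sin(x) + 3*cos(x).
Expand u² and (u')² and integrate term by term on (0, π), using: for integers n ≥ 1, ∫_0^π sin²(nx) dx = ∫_0^π cos²(nx) dx = π/2; for n ≠ n', ∫_0^π sin(nx)sin(n'x) dx = ∫_0^π cos(nx)cos(n'x) dx = 0; and by product-to-sum, ∫_0^π sin(nx)cos(n'x) dx = ½∫_0^π [sin((n+n')x) + sin((n−n')x)] dx, which is 0 when n+n' is even and 2n/(n²−n'²) when n+n' is odd (it need not vanish on (0, π)).
  u² squared terms: (2)²·∫cos(x)² dx = 4·π/2 = 2*π;  (3)²·∫sin(x)² dx = 9·π/2 = 9*π/2.
  u² cross terms: 2·(2)·(3)·∫cos(x)·sin(x) dx = 12·(0) = 0.
  So ∫_0^π u² dx = 2*π + 9*π/2 + 0 = 13*π/2.
  (u')² squared terms: (-2)²·∫sin(x)² dx = 4·π/2 = 2*π;  (3)²·∫cos(x)² dx = 9·π/2 = 9*π/2.
  (u')² cross terms: 2·(-2)·(3)·∫sin(x)·cos(x) dx = -12·(0) = 0.
  So ∫_0^π (u')² dx = 2*π + 9*π/2 + 0 = 13*π/2.
||u||_{H^1}^2 = (13*π/2) + (13*π/2) = 13*π.


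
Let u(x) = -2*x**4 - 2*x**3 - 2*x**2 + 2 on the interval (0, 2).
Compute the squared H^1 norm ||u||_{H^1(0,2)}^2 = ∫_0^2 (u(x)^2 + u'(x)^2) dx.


||u||_{H^1}^2 = 1192696/315

The H^1 norm (squared) on an interval (0, L) is
  ||u||_{H^1}^2 = ∫_0^L u(x)^2 dx + ∫_0^L u'(x)^2 dx.
Compute u'(x) = -8*x**3 - 6*x**2 - 4*x.
Then u(x)^2 = 4*x**8 + 8*x**7 + 12*x**6 + 8*x**5 - 4*x**4 - 8*x**3 - 8*x**2 + 4 and u'(x)^2 = 64*x**6 + 96*x**5 + 100*x**4 + 48*x**3 + 16*x**2.
Integrate each monomial from 0 to 2 using ∫_0^2 c·x^n dx = c·2^(n+1)/(n+1):
  ∫_0^2 u(x)^2 dx = ∫_0^2 (4*x^8 + 8*x^7 + 12*x^6 + 8*x^5 - 4*x^4 - 8*x^3 - 8*x^2 + 4) dx. Term by term:
    ∫_0^2 4*x^8 dx = 2048/9;  ∫_0^2 8*x^7 dx = 256;  ∫_0^2 12*x^6 dx = 1536/7;
    ∫_0^2 8*x^5 dx = 256/3;  ∫_0^2 -4*x^4 dx = -128/5;  ∫_0^2 -8*x^3 dx = -32;
    ∫_0^2 -8*x^2 dx = -64/3;  ∫_0^2 4 dx = 8.
  Sum: 2048/9 + 256 + 1536/7 + 256/3 − 128/5 − 32 − 64/3 + 8 = 225976/315.
  ∫_0^2 u'(x)^2 dx = ∫_0^2 (64*x^6 + 96*x^5 + 100*x^4 + 48*x^3 + 16*x^2) dx. Term by term:
    ∫_0^2 64*x^6 dx = 8192/7;  ∫_0^2 96*x^5 dx = 1024;  ∫_0^2 100*x^4 dx = 640;
    ∫_0^2 48*x^3 dx = 192;  ∫_0^2 16*x^2 dx = 128/3.
  Sum: 8192/7 + 1024 + 640 + 192 + 128/3 = 64448/21.
Adding: ||u||_{H^1}^2 = 225976/315 + 64448/21 = 1192696/315.


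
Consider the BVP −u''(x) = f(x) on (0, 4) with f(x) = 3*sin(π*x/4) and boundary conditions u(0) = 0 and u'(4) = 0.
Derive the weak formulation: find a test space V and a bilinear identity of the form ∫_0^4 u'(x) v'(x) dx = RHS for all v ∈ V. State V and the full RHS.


V = {v ∈ H^1(0, 4) : v(0) = 0} (test functions vanish at x = 0 where u is specified); weak form: ∫_0^4 u'v' dx = ∫_0^4 (3*sin(π*x/4)) v dx for all v ∈ V.

Multiply both sides by a test function v and integrate from 0 to 4:
  ∫_0^4 −u''(x) v(x) dx = ∫_0^4 f(x) v(x) dx.
Integrate the LHS by parts once:
  ∫_0^4 −u'' v dx = −[u'(x) v(x)]_0^4 + ∫_0^4 u'(x) v'(x) dx.
Thus ∫_0^4 u'(x) v'(x) dx = ∫_0^4 f(x) v(x) dx + [u'(x) v(x)]_0^4.
Choose V so that boundary terms are either known or forced to vanish.
Mixed BC: u(0) = 0 (Dirichlet) and u'(4) = 0 (Neumann). Define V = {v ∈ H^1(0, 4) : v(0) = 0}. Then [u' v]_0^4 = u'(4)·v(4) − u'(0)·0 = 0.
Weak formulation: find u (satisfying any essential BC) such that ∫_0^4 u'(x) v'(x) dx = ∫_0^4 f v dx for all v ∈ V (Dirichlet at 0 absorbed into V; the Neumann datum at x = 4 is zero, so no boundary term remains).
Substituting f(x) = 3*sin(π*x/4), the right-hand side is ∫_0^4 (3*sin(π*x/4)) v dx.


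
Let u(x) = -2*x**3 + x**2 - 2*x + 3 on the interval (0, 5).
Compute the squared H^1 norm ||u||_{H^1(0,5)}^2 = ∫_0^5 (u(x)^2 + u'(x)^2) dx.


||u||_{H^1}^2 = 1207490/21

The H^1 norm (squared) on an interval (0, L) is
  ||u||_{H^1}^2 = ∫_0^L u(x)^2 dx + ∫_0^L u'(x)^2 dx.
Compute u'(x) = -6*x**2 + 2*x - 2.
Then u(x)^2 = 4*x**6 - 4*x**5 + 9*x**4 - 16*x**3 + 10*x**2 - 12*x + 9 and u'(x)^2 = 36*x**4 - 24*x**3 + 28*x**2 - 8*x + 4.
Integrate each monomial from 0 to 5 using ∫_0^5 c·x^n dx = c·5^(n+1)/(n+1):
  ∫_0^5 u(x)^2 dx = ∫_0^5 (4*x^6 - 4*x^5 + 9*x^4 - 16*x^3 + 10*x^2 - 12*x + 9) dx. Term by term:
    ∫_0^5 4*x^6 dx = 312500/7;  ∫_0^5 -4*x^5 dx = -31250/3;  ∫_0^5 9*x^4 dx = 5625;
    ∫_0^5 -16*x^3 dx = -2500;  ∫_0^5 10*x^2 dx = 1250/3;  ∫_0^5 -12*x dx = -150;
    ∫_0^5 9 dx = 45.
  Sum: 312500/7 − 31250/3 + 5625 − 2500 + 1250/3 − 150 + 45 = 263640/7.
  ∫_0^5 u'(x)^2 dx = ∫_0^5 (36*x^4 - 24*x^3 + 28*x^2 - 8*x + 4) dx. Term by term:
    ∫_0^5 36*x^4 dx = 22500;  ∫_0^5 -24*x^3 dx = -3750;  ∫_0^5 28*x^2 dx = 3500/3;
    ∫_0^5 -8*x dx = -100;  ∫_0^5 4 dx = 20.
  Sum: 22500 − 3750 + 3500/3 − 100 + 20 = 59510/3.
Adding: ||u||_{H^1}^2 = 263640/7 + 59510/3 = 1207490/21.


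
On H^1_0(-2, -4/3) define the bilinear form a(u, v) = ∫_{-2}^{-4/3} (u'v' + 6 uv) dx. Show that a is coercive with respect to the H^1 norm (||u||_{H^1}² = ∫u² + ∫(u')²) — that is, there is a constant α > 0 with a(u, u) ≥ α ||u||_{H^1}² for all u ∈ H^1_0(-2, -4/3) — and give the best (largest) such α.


α = 1

Coercivity of a(·,·) on H^1_0(-2, -4/3) means a(u, u) ≥ α ||u||_{H^1}² for every u ∈ H^1_0.
The interval has length L = 2/3, and Poincaré/coercivity depend only on L. Here a(u, u) = ∫(u')² + (6)·∫u².
Here c = 6 ≥ 1, so a(u,u) = ∫(u')² + c∫u² ≥ ∫(u')² + ∫u² = ||u||_{H^1}², i.e. α = 1 works. No larger α is possible: a(u,u) ≥ α||u||_{H^1}² means (1−α)∫(u')² ≥ (α−c)∫u², and for the modes u_n = sin(nπ(x−x₀)/L) (x₀ the left endpoint) one has ∫u_n²/∫(u_n')² = (L/(nπ))² → 0, so a(u_n,u_n)/||u_n||_{H^1}² → 1. Hence the optimal constant is α = 1.
Therefore α = 1.
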